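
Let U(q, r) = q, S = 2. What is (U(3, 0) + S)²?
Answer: 25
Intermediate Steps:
(U(3, 0) + S)² = (3 + 2)² = 5² = 25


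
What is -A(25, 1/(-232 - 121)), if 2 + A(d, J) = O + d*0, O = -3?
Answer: 5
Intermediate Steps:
A(d, J) = -5 (A(d, J) = -2 + (-3 + d*0) = -2 + (-3 + 0) = -2 - 3 = -5)
-A(25, 1/(-232 - 121)) = -1*(-5) = 5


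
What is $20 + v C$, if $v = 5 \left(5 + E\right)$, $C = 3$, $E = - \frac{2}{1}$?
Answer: $65$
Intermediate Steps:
$E = -2$ ($E = \left(-2\right) 1 = -2$)
$v = 15$ ($v = 5 \left(5 - 2\right) = 5 \cdot 3 = 15$)
$20 + v C = 20 + 15 \cdot 3 = 20 + 45 = 65$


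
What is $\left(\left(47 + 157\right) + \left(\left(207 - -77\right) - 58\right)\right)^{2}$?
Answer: $184900$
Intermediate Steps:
$\left(\left(47 + 157\right) + \left(\left(207 - -77\right) - 58\right)\right)^{2} = \left(204 + \left(\left(207 + 77\right) - 58\right)\right)^{2} = \left(204 + \left(284 - 58\right)\right)^{2} = \left(204 + 226\right)^{2} = 430^{2} = 184900$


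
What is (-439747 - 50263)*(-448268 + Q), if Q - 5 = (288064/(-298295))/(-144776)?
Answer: 237148505596789861474/1079648923 ≈ 2.1965e+11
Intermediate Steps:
Q = 26991259083/5398244615 (Q = 5 + (288064/(-298295))/(-144776) = 5 + (288064*(-1/298295))*(-1/144776) = 5 - 288064/298295*(-1/144776) = 5 + 36008/5398244615 = 26991259083/5398244615 ≈ 5.0000)
(-439747 - 50263)*(-448268 + Q) = (-439747 - 50263)*(-448268 + 26991259083/5398244615) = -490010*(-2419833325817737/5398244615) = 237148505596789861474/1079648923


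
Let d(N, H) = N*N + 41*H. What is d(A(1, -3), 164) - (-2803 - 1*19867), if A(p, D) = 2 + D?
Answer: 29395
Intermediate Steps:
d(N, H) = N**2 + 41*H
d(A(1, -3), 164) - (-2803 - 1*19867) = ((2 - 3)**2 + 41*164) - (-2803 - 1*19867) = ((-1)**2 + 6724) - (-2803 - 19867) = (1 + 6724) - 1*(-22670) = 6725 + 22670 = 29395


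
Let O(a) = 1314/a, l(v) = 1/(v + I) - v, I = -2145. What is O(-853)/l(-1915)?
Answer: -1778280/2210662949 ≈ -0.00080441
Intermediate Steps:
l(v) = 1/(-2145 + v) - v (l(v) = 1/(v - 2145) - v = 1/(-2145 + v) - v)
O(-853)/l(-1915) = (1314/(-853))/(((1 - 1*(-1915)² + 2145*(-1915))/(-2145 - 1915))) = (1314*(-1/853))/(((1 - 1*3667225 - 4107675)/(-4060))) = -1314*(-4060/(1 - 3667225 - 4107675))/853 = -1314/(853*((-1/4060*(-7774899)))) = -1314/(853*7774899/4060) = -1314/853*4060/7774899 = -1778280/2210662949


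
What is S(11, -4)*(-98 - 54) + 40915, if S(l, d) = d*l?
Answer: 47603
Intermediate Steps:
S(11, -4)*(-98 - 54) + 40915 = (-4*11)*(-98 - 54) + 40915 = -44*(-152) + 40915 = 6688 + 40915 = 47603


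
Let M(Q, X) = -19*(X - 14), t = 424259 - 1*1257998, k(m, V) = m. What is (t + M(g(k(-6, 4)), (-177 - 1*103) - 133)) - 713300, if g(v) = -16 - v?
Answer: -1538926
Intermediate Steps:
t = -833739 (t = 424259 - 1257998 = -833739)
M(Q, X) = 266 - 19*X (M(Q, X) = -19*(-14 + X) = 266 - 19*X)
(t + M(g(k(-6, 4)), (-177 - 1*103) - 133)) - 713300 = (-833739 + (266 - 19*((-177 - 1*103) - 133))) - 713300 = (-833739 + (266 - 19*((-177 - 103) - 133))) - 713300 = (-833739 + (266 - 19*(-280 - 133))) - 713300 = (-833739 + (266 - 19*(-413))) - 713300 = (-833739 + (266 + 7847)) - 713300 = (-833739 + 8113) - 713300 = -825626 - 713300 = -1538926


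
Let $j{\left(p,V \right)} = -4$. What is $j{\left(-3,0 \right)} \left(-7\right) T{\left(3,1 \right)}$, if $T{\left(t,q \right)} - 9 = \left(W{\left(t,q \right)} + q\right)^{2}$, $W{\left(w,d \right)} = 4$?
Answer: $952$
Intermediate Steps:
$T{\left(t,q \right)} = 9 + \left(4 + q\right)^{2}$
$j{\left(-3,0 \right)} \left(-7\right) T{\left(3,1 \right)} = \left(-4\right) \left(-7\right) \left(9 + \left(4 + 1\right)^{2}\right) = 28 \left(9 + 5^{2}\right) = 28 \left(9 + 25\right) = 28 \cdot 34 = 952$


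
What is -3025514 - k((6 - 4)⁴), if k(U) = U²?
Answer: -3025770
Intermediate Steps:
-3025514 - k((6 - 4)⁴) = -3025514 - ((6 - 4)⁴)² = -3025514 - (2⁴)² = -3025514 - 1*16² = -3025514 - 1*256 = -3025514 - 256 = -3025770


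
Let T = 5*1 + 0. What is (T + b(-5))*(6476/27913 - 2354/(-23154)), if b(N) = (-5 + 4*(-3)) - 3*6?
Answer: -1078262530/107716267 ≈ -10.010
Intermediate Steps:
b(N) = -35 (b(N) = (-5 - 12) - 18 = -17 - 18 = -35)
T = 5 (T = 5 + 0 = 5)
(T + b(-5))*(6476/27913 - 2354/(-23154)) = (5 - 35)*(6476/27913 - 2354/(-23154)) = -30*(6476*(1/27913) - 2354*(-1/23154)) = -30*(6476/27913 + 1177/11577) = -30*107826253/323148801 = -1078262530/107716267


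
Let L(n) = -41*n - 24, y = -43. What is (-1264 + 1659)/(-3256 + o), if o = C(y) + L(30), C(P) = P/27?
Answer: -10665/121813 ≈ -0.087552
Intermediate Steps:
C(P) = P/27 (C(P) = P*(1/27) = P/27)
L(n) = -24 - 41*n
o = -33901/27 (o = (1/27)*(-43) + (-24 - 41*30) = -43/27 + (-24 - 1230) = -43/27 - 1254 = -33901/27 ≈ -1255.6)
(-1264 + 1659)/(-3256 + o) = (-1264 + 1659)/(-3256 - 33901/27) = 395/(-121813/27) = 395*(-27/121813) = -10665/121813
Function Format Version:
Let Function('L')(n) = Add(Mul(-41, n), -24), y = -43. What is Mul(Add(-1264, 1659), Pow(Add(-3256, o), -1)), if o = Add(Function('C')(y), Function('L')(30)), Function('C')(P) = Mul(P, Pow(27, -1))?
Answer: Rational(-10665, 121813) ≈ -0.087552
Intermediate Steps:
Function('C')(P) = Mul(Rational(1, 27), P) (Function('C')(P) = Mul(P, Rational(1, 27)) = Mul(Rational(1, 27), P))
Function('L')(n) = Add(-24, Mul(-41, n))
o = Rational(-33901, 27) (o = Add(Mul(Rational(1, 27), -43), Add(-24, Mul(-41, 30))) = Add(Rational(-43, 27), Add(-24, -1230)) = Add(Rational(-43, 27), -1254) = Rational(-33901, 27) ≈ -1255.6)
Mul(Add(-1264, 1659), Pow(Add(-3256, o), -1)) = Mul(Add(-1264, 1659), Pow(Add(-3256, Rational(-33901, 27)), -1)) = Mul(395, Pow(Rational(-121813, 27), -1)) = Mul(395, Rational(-27, 121813)) = Rational(-10665, 121813)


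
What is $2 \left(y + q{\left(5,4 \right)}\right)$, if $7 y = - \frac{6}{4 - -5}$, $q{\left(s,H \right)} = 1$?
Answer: $\frac{38}{21} \approx 1.8095$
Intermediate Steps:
$y = - \frac{2}{21}$ ($y = \frac{\left(-6\right) \frac{1}{4 - -5}}{7} = \frac{\left(-6\right) \frac{1}{4 + 5}}{7} = \frac{\left(-6\right) \frac{1}{9}}{7} = \frac{1}{7} \left(- \frac{2}{3}\right) = - \frac{2}{21} \approx -0.095238$)
$2 \left(y + q{\left(5,4 \right)}\right) = 2 \left(- \frac{2}{21} + 1\right) = 2 \cdot \frac{19}{21} = \frac{38}{21}$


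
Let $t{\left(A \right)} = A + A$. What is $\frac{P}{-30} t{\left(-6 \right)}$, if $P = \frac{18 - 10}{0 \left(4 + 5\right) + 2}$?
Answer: $\frac{8}{5} \approx 1.6$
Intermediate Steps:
$t{\left(A \right)} = 2 A$
$P = 4$ ($P = \frac{8}{0 \cdot 9 + 2} = \frac{8}{0 + 2} = \frac{8}{2} = 8 \cdot \frac{1}{2} = 4$)
$\frac{P}{-30} t{\left(-6 \right)} = \frac{4}{-30} \cdot 2 \left(-6\right) = 4 \left(- \frac{1}{30}\right) \left(-12\right) = \left(- \frac{2}{15}\right) \left(-12\right) = \frac{8}{5}$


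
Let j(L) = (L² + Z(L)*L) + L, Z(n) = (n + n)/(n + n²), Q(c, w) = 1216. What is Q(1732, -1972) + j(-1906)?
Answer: 6919241942/1905 ≈ 3.6321e+6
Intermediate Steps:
Z(n) = 2*n/(n + n²) (Z(n) = (2*n)/(n + n²) = 2*n/(n + n²))
j(L) = L + L² + 2*L/(1 + L) (j(L) = (L² + (2/(1 + L))*L) + L = (L² + 2*L/(1 + L)) + L = L + L² + 2*L/(1 + L))
Q(1732, -1972) + j(-1906) = 1216 - 1906*(2 + (1 - 1906)²)/(1 - 1906) = 1216 - 1906*(2 + (-1905)²)/(-1905) = 1216 - 1906*(-1/1905)*(2 + 3629025) = 1216 - 1906*(-1/1905)*3629027 = 1216 + 6916925462/1905 = 6919241942/1905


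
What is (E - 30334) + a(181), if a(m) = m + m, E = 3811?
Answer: -26161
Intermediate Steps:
a(m) = 2*m
(E - 30334) + a(181) = (3811 - 30334) + 2*181 = -26523 + 362 = -26161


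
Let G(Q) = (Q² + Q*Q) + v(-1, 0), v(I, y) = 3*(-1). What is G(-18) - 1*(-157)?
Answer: 802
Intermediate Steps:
v(I, y) = -3
G(Q) = -3 + 2*Q² (G(Q) = (Q² + Q*Q) - 3 = (Q² + Q²) - 3 = 2*Q² - 3 = -3 + 2*Q²)
G(-18) - 1*(-157) = (-3 + 2*(-18)²) - 1*(-157) = (-3 + 2*324) + 157 = (-3 + 648) + 157 = 645 + 157 = 802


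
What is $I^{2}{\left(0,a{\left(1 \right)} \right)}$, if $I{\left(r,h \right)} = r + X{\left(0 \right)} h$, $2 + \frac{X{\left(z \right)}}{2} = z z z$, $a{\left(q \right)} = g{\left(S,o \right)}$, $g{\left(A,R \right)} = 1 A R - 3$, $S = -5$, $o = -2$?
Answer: $784$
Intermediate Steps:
$g{\left(A,R \right)} = -3 + A R$ ($g{\left(A,R \right)} = A R - 3 = -3 + A R$)
$a{\left(q \right)} = 7$ ($a{\left(q \right)} = -3 - -10 = -3 + 10 = 7$)
$X{\left(z \right)} = -4 + 2 z^{3}$ ($X{\left(z \right)} = -4 + 2 z z z = -4 + 2 z^{2} z = -4 + 2 z^{3}$)
$I{\left(r,h \right)} = r - 4 h$ ($I{\left(r,h \right)} = r + \left(-4 + 2 \cdot 0^{3}\right) h = r + \left(-4 + 2 \cdot 0\right) h = r + \left(-4 + 0\right) h = r - 4 h$)
$I^{2}{\left(0,a{\left(1 \right)} \right)} = \left(0 - 28\right)^{2} = \left(-28\right)^{2} = 784$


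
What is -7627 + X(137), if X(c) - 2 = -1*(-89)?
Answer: -7536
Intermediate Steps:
X(c) = 91 (X(c) = 2 - 1*(-89) = 2 + 89 = 91)
-7627 + X(137) = -7627 + 91 = -7536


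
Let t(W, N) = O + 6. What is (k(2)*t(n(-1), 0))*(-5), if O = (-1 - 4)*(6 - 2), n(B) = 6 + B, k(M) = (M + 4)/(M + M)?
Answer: 105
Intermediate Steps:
k(M) = (4 + M)/(2*M) (k(M) = (4 + M)/((2*M)) = (4 + M)*(1/(2*M)) = (4 + M)/(2*M))
O = -20 (O = -5*4 = -20)
t(W, N) = -14 (t(W, N) = -20 + 6 = -14)
(k(2)*t(n(-1), 0))*(-5) = (((½)*(4 + 2)/2)*(-14))*(-5) = (((½)*(½)*6)*(-14))*(-5) = ((3/2)*(-14))*(-5) = -21*(-5) = 105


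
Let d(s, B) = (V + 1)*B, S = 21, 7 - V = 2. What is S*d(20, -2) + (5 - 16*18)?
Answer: -535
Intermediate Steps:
V = 5 (V = 7 - 1*2 = 7 - 2 = 5)
d(s, B) = 6*B (d(s, B) = (5 + 1)*B = 6*B)
S*d(20, -2) + (5 - 16*18) = 21*(6*(-2)) + (5 - 16*18) = 21*(-12) + (5 - 288) = -252 - 283 = -535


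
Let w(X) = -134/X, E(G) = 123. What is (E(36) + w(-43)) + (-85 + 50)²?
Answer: 58098/43 ≈ 1351.1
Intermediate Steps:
(E(36) + w(-43)) + (-85 + 50)² = (123 - 134/(-43)) + (-85 + 50)² = (123 - 134*(-1/43)) + (-35)² = (123 + 134/43) + 1225 = 5423/43 + 1225 = 58098/43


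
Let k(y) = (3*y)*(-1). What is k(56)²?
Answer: 28224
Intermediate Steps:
k(y) = -3*y
k(56)² = (-3*56)² = (-168)² = 28224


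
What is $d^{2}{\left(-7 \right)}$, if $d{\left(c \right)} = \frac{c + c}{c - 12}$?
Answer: $\frac{196}{361} \approx 0.54294$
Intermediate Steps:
$d{\left(c \right)} = \frac{2 c}{-12 + c}$
$d^{2}{\left(-7 \right)} = \left(2 \left(-7\right) \frac{1}{-12 - 7}\right)^{2} = \left(2 \left(-7\right) \frac{1}{-19}\right)^{2} = \left(2 \left(-7\right) \left(- \frac{1}{19}\right)\right)^{2} = \left(\frac{14}{19}\right)^{2} = \frac{196}{361}$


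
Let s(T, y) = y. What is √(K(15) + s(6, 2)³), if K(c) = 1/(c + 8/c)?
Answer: √437807/233 ≈ 2.8398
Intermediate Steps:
√(K(15) + s(6, 2)³) = √(15/(8 + 15²) + 2³) = √(15/(8 + 225) + 8) = √(15/233 + 8) = √(1879/233) = √437807/233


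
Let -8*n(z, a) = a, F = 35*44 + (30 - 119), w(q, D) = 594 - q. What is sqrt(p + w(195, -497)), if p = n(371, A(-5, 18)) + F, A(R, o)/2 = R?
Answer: sqrt(7405)/2 ≈ 43.026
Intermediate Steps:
A(R, o) = 2*R
F = 1451 (F = 1540 - 89 = 1451)
n(z, a) = -a/8
p = 5809/4 (p = -(-5)/4 + 1451 = -1/8*(-10) + 1451 = 5/4 + 1451 = 5809/4 ≈ 1452.3)
sqrt(p + w(195, -497)) = sqrt(5809/4 + (594 - 1*195)) = sqrt(5809/4 + (594 - 195)) = sqrt(5809/4 + 399) = sqrt(7405/4) = sqrt(7405)/2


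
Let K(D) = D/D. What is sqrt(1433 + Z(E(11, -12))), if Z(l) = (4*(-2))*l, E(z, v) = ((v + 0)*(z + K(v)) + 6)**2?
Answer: I*sqrt(150919) ≈ 388.48*I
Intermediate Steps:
K(D) = 1
E(z, v) = (6 + v*(1 + z))**2 (E(z, v) = ((v + 0)*(z + 1) + 6)**2 = (v*(1 + z) + 6)**2 = (6 + v*(1 + z))**2)
Z(l) = -8*l
sqrt(1433 + Z(E(11, -12))) = sqrt(1433 - 8*(6 - 12 - 12*11)**2) = sqrt(1433 - 8*(6 - 12 - 132)**2) = sqrt(1433 - 8*(-138)**2) = sqrt(1433 - 8*19044) = sqrt(1433 - 152352) = sqrt(-150919) = I*sqrt(150919)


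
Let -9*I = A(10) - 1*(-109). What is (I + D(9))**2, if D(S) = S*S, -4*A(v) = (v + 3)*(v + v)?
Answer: 469225/81 ≈ 5792.9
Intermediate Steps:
A(v) = -v*(3 + v)/2 (A(v) = -(v + 3)*(v + v)/4 = -(3 + v)*2*v/4 = -v*(3 + v)/2)
I = -44/9 (I = -(-1/2*10*(3 + 10) - 1*(-109))/9 = -(-1/2*10*13 + 109)/9 = -(-65 + 109)/9 = -1/9*44 = -44/9 ≈ -4.8889)
D(S) = S**2
(I + D(9))**2 = (-44/9 + 9**2)**2 = (-44/9 + 81)**2 = (685/9)**2 = 469225/81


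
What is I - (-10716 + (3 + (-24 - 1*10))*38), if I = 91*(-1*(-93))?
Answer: 20357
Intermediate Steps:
I = 8463 (I = 91*93 = 8463)
I - (-10716 + (3 + (-24 - 1*10))*38) = 8463 - (-10716 + (3 + (-24 - 1*10))*38) = 8463 - (-10716 + (3 + (-24 - 10))*38) = 8463 - (-10716 + (3 - 34)*38) = 8463 - (-10716 - 31*38) = 8463 - (-10716 - 1178) = 8463 - 1*(-11894) = 8463 + 11894 = 20357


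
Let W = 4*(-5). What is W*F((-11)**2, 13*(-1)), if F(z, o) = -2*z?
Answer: 4840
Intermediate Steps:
W = -20
W*F((-11)**2, 13*(-1)) = -(-40)*(-11)**2 = -(-40)*121 = -20*(-242) = 4840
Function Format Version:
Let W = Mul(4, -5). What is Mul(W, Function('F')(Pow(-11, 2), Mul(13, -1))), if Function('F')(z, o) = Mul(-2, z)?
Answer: 4840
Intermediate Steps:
W = -20
Mul(W, Function('F')(Pow(-11, 2), Mul(13, -1))) = Mul(-20, Mul(-2, Pow(-11, 2))) = Mul(-20, Mul(-2, 121)) = Mul(-20, -242) = 4840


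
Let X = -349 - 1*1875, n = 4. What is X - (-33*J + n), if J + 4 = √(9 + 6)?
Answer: -2360 + 33*√15 ≈ -2232.2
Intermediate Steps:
X = -2224 (X = -349 - 1875 = -2224)
J = -4 + √15 (J = -4 + √(9 + 6) = -4 + √15 ≈ -0.12702)
X - (-33*J + n) = -2224 - (-33*(-4 + √15) + 4) = -2224 - ((132 - 33*√15) + 4) = -2224 - (136 - 33*√15) = -2224 + (-136 + 33*√15) = -2360 + 33*√15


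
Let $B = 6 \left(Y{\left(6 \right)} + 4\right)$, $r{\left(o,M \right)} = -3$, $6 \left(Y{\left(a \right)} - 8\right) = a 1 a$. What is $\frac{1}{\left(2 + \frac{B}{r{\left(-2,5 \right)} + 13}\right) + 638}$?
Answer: $\frac{5}{3254} \approx 0.0015366$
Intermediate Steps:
$Y{\left(a \right)} = 8 + \frac{a^{2}}{6}$ ($Y{\left(a \right)} = 8 + \frac{a 1 a}{6} = 8 + \frac{a a}{6} = 8 + \frac{a^{2}}{6}$)
$B = 108$ ($B = 6 \left(\left(8 + \frac{6^{2}}{6}\right) + 4\right) = 6 \left(\left(8 + \frac{1}{6} \cdot 36\right) + 4\right) = 6 \left(\left(8 + 6\right) + 4\right) = 6 \left(14 + 4\right) = 6 \cdot 18 = 108$)
$\frac{1}{\left(2 + \frac{B}{r{\left(-2,5 \right)} + 13}\right) + 638} = \frac{1}{\left(2 + \frac{108}{-3 + 13}\right) + 638} = \frac{1}{\left(2 + \frac{108}{10}\right) + 638} = \frac{1}{\left(2 + 108 \cdot \frac{1}{10}\right) + 638} = \frac{1}{\left(2 + \frac{54}{5}\right) + 638} = \frac{1}{\frac{64}{5} + 638} = \frac{1}{\frac{3254}{5}} = \frac{5}{3254}$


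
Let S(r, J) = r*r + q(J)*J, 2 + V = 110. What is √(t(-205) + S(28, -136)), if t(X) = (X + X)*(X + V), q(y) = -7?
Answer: √41506 ≈ 203.73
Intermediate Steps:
V = 108 (V = -2 + 110 = 108)
t(X) = 2*X*(108 + X) (t(X) = (X + X)*(X + 108) = (2*X)*(108 + X) = 2*X*(108 + X))
S(r, J) = r² - 7*J (S(r, J) = r*r - 7*J = r² - 7*J)
√(t(-205) + S(28, -136)) = √(2*(-205)*(108 - 205) + (28² - 7*(-136))) = √(2*(-205)*(-97) + (784 + 952)) = √(39770 + 1736) = √41506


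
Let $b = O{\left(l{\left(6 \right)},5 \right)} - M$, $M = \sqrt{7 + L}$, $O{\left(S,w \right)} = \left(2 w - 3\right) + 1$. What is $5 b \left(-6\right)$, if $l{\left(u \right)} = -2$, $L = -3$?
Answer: $-180$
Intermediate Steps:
$O{\left(S,w \right)} = -2 + 2 w$ ($O{\left(S,w \right)} = \left(-3 + 2 w\right) + 1 = -2 + 2 w$)
$M = 2$ ($M = \sqrt{7 - 3} = \sqrt{4} = 2$)
$b = 6$ ($b = \left(-2 + 2 \cdot 5\right) - 2 = \left(-2 + 10\right) - 2 = 8 - 2 = 6$)
$5 b \left(-6\right) = 5 \cdot 6 \left(-6\right) = 30 \left(-6\right) = -180$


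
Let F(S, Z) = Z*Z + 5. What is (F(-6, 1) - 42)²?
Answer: 1296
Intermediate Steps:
F(S, Z) = 5 + Z² (F(S, Z) = Z² + 5 = 5 + Z²)
(F(-6, 1) - 42)² = ((5 + 1²) - 42)² = ((5 + 1) - 42)² = (6 - 42)² = (-36)² = 1296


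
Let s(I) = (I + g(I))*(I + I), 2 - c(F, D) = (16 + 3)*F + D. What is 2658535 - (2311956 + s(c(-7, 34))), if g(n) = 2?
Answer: 325773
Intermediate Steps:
c(F, D) = 2 - D - 19*F (c(F, D) = 2 - ((16 + 3)*F + D) = 2 - (19*F + D) = 2 - (D + 19*F) = 2 + (-D - 19*F) = 2 - D - 19*F)
s(I) = 2*I*(2 + I) (s(I) = (I + 2)*(I + I) = (2 + I)*(2*I) = 2*I*(2 + I))
2658535 - (2311956 + s(c(-7, 34))) = 2658535 - (2311956 + 2*(2 - 1*34 - 19*(-7))*(2 + (2 - 1*34 - 19*(-7)))) = 2658535 - (2311956 + 2*(2 - 34 + 133)*(2 + (2 - 34 + 133))) = 2658535 - (2311956 + 2*101*(2 + 101)) = 2658535 - (2311956 + 2*101*103) = 2658535 - (2311956 + 20806) = 2658535 - 1*2332762 = 2658535 - 2332762 = 325773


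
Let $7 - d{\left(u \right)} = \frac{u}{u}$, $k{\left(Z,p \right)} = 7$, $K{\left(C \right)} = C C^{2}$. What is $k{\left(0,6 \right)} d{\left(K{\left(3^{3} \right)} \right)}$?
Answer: $42$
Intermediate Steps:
$K{\left(C \right)} = C^{3}$
$d{\left(u \right)} = 6$ ($d{\left(u \right)} = 7 - \frac{u}{u} = 7 - 1 = 6$)
$k{\left(0,6 \right)} d{\left(K{\left(3^{3} \right)} \right)} = 7 \cdot 6 = 42$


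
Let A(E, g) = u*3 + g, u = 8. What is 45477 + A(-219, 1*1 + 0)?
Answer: 45502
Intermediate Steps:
A(E, g) = 24 + g (A(E, g) = 8*3 + g = 24 + g)
45477 + A(-219, 1*1 + 0) = 45477 + (24 + (1*1 + 0)) = 45477 + (24 + (1 + 0)) = 45477 + (24 + 1) = 45477 + 25 = 45502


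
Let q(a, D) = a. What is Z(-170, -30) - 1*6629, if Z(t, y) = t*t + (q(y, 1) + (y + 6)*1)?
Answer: 22217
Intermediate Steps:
Z(t, y) = 6 + t² + 2*y (Z(t, y) = t*t + (y + (y + 6)*1) = t² + (y + (6 + y)*1) = t² + (y + (6 + y)) = t² + (6 + 2*y) = 6 + t² + 2*y)
Z(-170, -30) - 1*6629 = (6 + (-170)² + 2*(-30)) - 1*6629 = (6 + 28900 - 60) - 6629 = 28846 - 6629 = 22217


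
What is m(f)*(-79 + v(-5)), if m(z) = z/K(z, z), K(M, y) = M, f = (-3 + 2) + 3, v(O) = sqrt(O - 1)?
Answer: -79 + I*sqrt(6) ≈ -79.0 + 2.4495*I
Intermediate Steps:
v(O) = sqrt(-1 + O)
f = 2 (f = -1 + 3 = 2)
m(z) = 1 (m(z) = z/z = 1)
m(f)*(-79 + v(-5)) = 1*(-79 + sqrt(-1 - 5)) = 1*(-79 + sqrt(-6)) = 1*(-79 + I*sqrt(6)) = -79 + I*sqrt(6)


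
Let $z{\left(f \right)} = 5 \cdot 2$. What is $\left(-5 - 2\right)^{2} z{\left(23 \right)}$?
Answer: $490$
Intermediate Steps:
$z{\left(f \right)} = 10$
$\left(-5 - 2\right)^{2} z{\left(23 \right)} = \left(-5 - 2\right)^{2} \cdot 10 = \left(-7\right)^{2} \cdot 10 = 49 \cdot 10 = 490$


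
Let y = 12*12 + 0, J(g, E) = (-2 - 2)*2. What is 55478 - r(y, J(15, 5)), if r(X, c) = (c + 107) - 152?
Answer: 55531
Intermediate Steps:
J(g, E) = -8 (J(g, E) = -4*2 = -8)
y = 144 (y = 144 + 0 = 144)
r(X, c) = -45 + c (r(X, c) = (107 + c) - 152 = -45 + c)
55478 - r(y, J(15, 5)) = 55478 - (-45 - 8) = 55478 - 1*(-53) = 55478 + 53 = 55531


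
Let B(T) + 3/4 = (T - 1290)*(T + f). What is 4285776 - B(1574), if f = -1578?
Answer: 17147651/4 ≈ 4.2869e+6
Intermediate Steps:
B(T) = -¾ + (-1578 + T)*(-1290 + T) (B(T) = -¾ + (T - 1290)*(T - 1578) = -¾ + (-1290 + T)*(-1578 + T) = -¾ + (-1578 + T)*(-1290 + T))
4285776 - B(1574) = 4285776 - (8142477/4 + 1574² - 2868*1574) = 4285776 - (8142477/4 + 2477476 - 4514232) = 4285776 - 1*(-4547/4) = 4285776 + 4547/4 = 17147651/4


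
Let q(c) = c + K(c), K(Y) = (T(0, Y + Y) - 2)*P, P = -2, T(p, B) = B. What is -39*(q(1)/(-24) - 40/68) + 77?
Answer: 13813/136 ≈ 101.57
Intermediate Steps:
K(Y) = 4 - 4*Y (K(Y) = ((Y + Y) - 2)*(-2) = (2*Y - 2)*(-2) = (-2 + 2*Y)*(-2) = 4 - 4*Y)
q(c) = 4 - 3*c (q(c) = c + (4 - 4*c) = 4 - 3*c)
-39*(q(1)/(-24) - 40/68) + 77 = -39*((4 - 3*1)/(-24) - 40/68) + 77 = -39*((4 - 3)*(-1/24) - 40*1/68) + 77 = -39*(1*(-1/24) - 10/17) + 77 = -39*(-1/24 - 10/17) + 77 = -39*(-257/408) + 77 = 3341/136 + 77 = 13813/136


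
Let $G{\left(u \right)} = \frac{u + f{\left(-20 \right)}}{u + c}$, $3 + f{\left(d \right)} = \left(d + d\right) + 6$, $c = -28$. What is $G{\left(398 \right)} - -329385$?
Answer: $\frac{121872811}{370} \approx 3.2939 \cdot 10^{5}$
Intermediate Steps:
$f{\left(d \right)} = 3 + 2 d$ ($f{\left(d \right)} = -3 + \left(\left(d + d\right) + 6\right) = -3 + \left(2 d + 6\right) = -3 + \left(6 + 2 d\right) = 3 + 2 d$)
$G{\left(u \right)} = \frac{-37 + u}{-28 + u}$ ($G{\left(u \right)} = \frac{u + \left(3 + 2 \left(-20\right)\right)}{u - 28} = \frac{u + \left(3 - 40\right)}{-28 + u} = \frac{u - 37}{-28 + u} = \frac{-37 + u}{-28 + u}$)
$G{\left(398 \right)} - -329385 = \frac{-37 + 398}{-28 + 398} - -329385 = \frac{1}{370} \cdot 361 + 329385 = \frac{361}{370} + 329385 = \frac{121872811}{370}$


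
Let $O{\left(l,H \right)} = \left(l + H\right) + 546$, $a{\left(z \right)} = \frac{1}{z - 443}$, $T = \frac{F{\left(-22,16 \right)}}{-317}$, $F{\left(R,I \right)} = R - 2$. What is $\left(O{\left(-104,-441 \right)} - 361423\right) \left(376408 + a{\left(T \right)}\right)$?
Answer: $- \frac{19101267537864858}{140407} \approx -1.3604 \cdot 10^{11}$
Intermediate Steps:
$F{\left(R,I \right)} = -2 + R$
$T = \frac{24}{317}$ ($T = \frac{-2 - 22}{-317} = \left(-24\right) \left(- \frac{1}{317}\right) = \frac{24}{317} \approx 0.07571$)
$a{\left(z \right)} = \frac{1}{-443 + z}$
$O{\left(l,H \right)} = 546 + H + l$ ($O{\left(l,H \right)} = \left(H + l\right) + 546 = 546 + H + l$)
$\left(O{\left(-104,-441 \right)} - 361423\right) \left(376408 + a{\left(T \right)}\right) = \left(\left(546 - 441 - 104\right) - 361423\right) \left(376408 + \frac{1}{-443 + \frac{24}{317}}\right) = \left(1 - 361423\right) \left(376408 + \frac{1}{- \frac{140407}{317}}\right) = - 361422 \left(376408 - \frac{317}{140407}\right) = \left(-361422\right) \frac{52850317739}{140407} = - \frac{19101267537864858}{140407}$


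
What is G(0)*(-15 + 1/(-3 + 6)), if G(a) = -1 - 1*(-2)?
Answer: -44/3 ≈ -14.667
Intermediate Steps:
G(a) = 1 (G(a) = -1 + 2 = 1)
G(0)*(-15 + 1/(-3 + 6)) = 1*(-15 + 1/(-3 + 6)) = 1*(-15 + 1/3) = 1*(-15 + ⅓) = 1*(-44/3) = -44/3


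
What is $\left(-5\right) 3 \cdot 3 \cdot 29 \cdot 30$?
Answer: $-39150$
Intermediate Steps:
$\left(-5\right) 3 \cdot 3 \cdot 29 \cdot 30 = \left(-15\right) 3 \cdot 29 \cdot 30 = \left(-45\right) 29 \cdot 30 = \left(-1305\right) 30 = -39150$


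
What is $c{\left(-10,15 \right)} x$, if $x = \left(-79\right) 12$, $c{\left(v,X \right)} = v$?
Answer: $9480$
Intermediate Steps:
$x = -948$
$c{\left(-10,15 \right)} x = \left(-10\right) \left(-948\right) = 9480$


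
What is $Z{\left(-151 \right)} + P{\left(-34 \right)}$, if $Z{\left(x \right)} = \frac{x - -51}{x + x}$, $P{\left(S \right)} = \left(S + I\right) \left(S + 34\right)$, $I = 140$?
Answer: $\frac{50}{151} \approx 0.33113$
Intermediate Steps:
$P{\left(S \right)} = \left(34 + S\right) \left(140 + S\right)$ ($P{\left(S \right)} = \left(S + 140\right) \left(S + 34\right) = \left(140 + S\right) \left(34 + S\right) = \left(34 + S\right) \left(140 + S\right)$)
$Z{\left(x \right)} = \frac{51 + x}{2 x}$ ($Z{\left(x \right)} = \frac{x + 51}{2 x} = \left(51 + x\right) \frac{1}{2 x} = \frac{51 + x}{2 x}$)
$Z{\left(-151 \right)} + P{\left(-34 \right)} = \frac{51 - 151}{2 \left(-151\right)} + \left(4760 + \left(-34\right)^{2} + 174 \left(-34\right)\right) = \frac{1}{2} \left(- \frac{1}{151}\right) \left(-100\right) + \left(4760 + 1156 - 5916\right) = \frac{50}{151} + 0 = \frac{50}{151}$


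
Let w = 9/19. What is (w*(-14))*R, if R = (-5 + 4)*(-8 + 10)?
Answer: 252/19 ≈ 13.263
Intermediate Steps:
R = -2 (R = -1*2 = -2)
w = 9/19 (w = 9*(1/19) = 9/19 ≈ 0.47368)
(w*(-14))*R = ((9/19)*(-14))*(-2) = -126/19*(-2) = 252/19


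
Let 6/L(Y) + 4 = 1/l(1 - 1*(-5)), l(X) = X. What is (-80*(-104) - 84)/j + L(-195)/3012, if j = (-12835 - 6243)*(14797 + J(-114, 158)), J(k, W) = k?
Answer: -443956625/808572943901 ≈ -0.00054906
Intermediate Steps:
L(Y) = -36/23 (L(Y) = 6/(-4 + 1/(1 - 1*(-5))) = 6/(-4 + 1/(1 + 5)) = 6/(-4 + 1/6) = 6/(-4 + ⅙) = 6/(-23/6) = 6*(-6/23) = -36/23)
j = -280122274 (j = (-12835 - 6243)*(14797 - 114) = -19078*14683 = -280122274)
(-80*(-104) - 84)/j + L(-195)/3012 = (-80*(-104) - 84)/(-280122274) - 36/23/3012 = (8320 - 84)*(-1/280122274) - 36/23*1/3012 = 8236*(-1/280122274) - 3/5773 = -4118/140061137 - 3/5773 = -443956625/808572943901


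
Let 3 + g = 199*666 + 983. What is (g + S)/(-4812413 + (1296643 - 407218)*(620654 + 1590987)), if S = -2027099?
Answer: -1893585/1967083984012 ≈ -9.6263e-7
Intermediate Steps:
g = 133514 (g = -3 + (199*666 + 983) = -3 + (132534 + 983) = -3 + 133517 = 133514)
(g + S)/(-4812413 + (1296643 - 407218)*(620654 + 1590987)) = (133514 - 2027099)/(-4812413 + (1296643 - 407218)*(620654 + 1590987)) = -1893585/(-4812413 + 889425*2211641) = -1893585/(-4812413 + 1967088796425) = -1893585/1967083984012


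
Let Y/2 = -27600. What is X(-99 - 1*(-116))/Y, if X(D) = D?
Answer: -17/55200 ≈ -0.00030797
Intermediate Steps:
Y = -55200 (Y = 2*(-27600) = -55200)
X(-99 - 1*(-116))/Y = (-99 - 1*(-116))/(-55200) = (-99 + 116)*(-1/55200) = 17*(-1/55200) = -17/55200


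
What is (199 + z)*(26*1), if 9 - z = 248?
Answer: -1040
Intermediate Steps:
z = -239 (z = 9 - 1*248 = 9 - 248 = -239)
(199 + z)*(26*1) = (199 - 239)*(26*1) = -40*26 = -1040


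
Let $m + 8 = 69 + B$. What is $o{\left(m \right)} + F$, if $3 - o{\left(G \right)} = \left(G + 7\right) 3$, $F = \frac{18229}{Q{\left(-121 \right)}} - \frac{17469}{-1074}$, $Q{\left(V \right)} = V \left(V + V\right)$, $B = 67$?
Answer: $- \frac{1009278311}{2620739} \approx -385.11$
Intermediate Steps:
$Q{\left(V \right)} = 2 V^{2}$ ($Q{\left(V \right)} = V 2 V = 2 V^{2}$)
$m = 128$ ($m = -8 + \left(69 + 67\right) = -8 + 136 = 128$)
$F = \frac{44258767}{2620739}$ ($F = \frac{18229}{2 \left(-121\right)^{2}} - \frac{17469}{-1074} = \frac{18229}{2 \cdot 14641} - - \frac{5823}{358} = \frac{18229}{29282} + \frac{5823}{358} = \frac{44258767}{2620739} \approx 16.888$)
$o{\left(G \right)} = -18 - 3 G$ ($o{\left(G \right)} = 3 - \left(G + 7\right) 3 = 3 - \left(7 + G\right) 3 = 3 - \left(21 + 3 G\right) = -18 - 3 G$)
$o{\left(m \right)} + F = \left(-18 - 384\right) + \frac{44258767}{2620739} = -402 + \frac{44258767}{2620739} = - \frac{1009278311}{2620739}$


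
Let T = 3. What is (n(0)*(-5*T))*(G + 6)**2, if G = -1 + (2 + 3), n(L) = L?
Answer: 0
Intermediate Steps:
G = 4 (G = -1 + 5 = 4)
(n(0)*(-5*T))*(G + 6)**2 = (0*(-5*3))*(4 + 6)**2 = (0*(-15))*10**2 = 0*100 = 0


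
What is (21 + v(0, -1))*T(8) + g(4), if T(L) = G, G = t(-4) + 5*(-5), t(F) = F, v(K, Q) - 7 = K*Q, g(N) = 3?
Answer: -809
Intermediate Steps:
v(K, Q) = 7 + K*Q
G = -29 (G = -4 + 5*(-5) = -4 - 25 = -29)
T(L) = -29
(21 + v(0, -1))*T(8) + g(4) = (21 + (7 + 0*(-1)))*(-29) + 3 = (21 + (7 + 0))*(-29) + 3 = (21 + 7)*(-29) + 3 = 28*(-29) + 3 = -812 + 3 = -809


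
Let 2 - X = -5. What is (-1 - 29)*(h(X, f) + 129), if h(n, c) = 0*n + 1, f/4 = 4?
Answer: -3900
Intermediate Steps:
X = 7 (X = 2 - 1*(-5) = 2 + 5 = 7)
f = 16 (f = 4*4 = 16)
h(n, c) = 1 (h(n, c) = 0 + 1 = 1)
(-1 - 29)*(h(X, f) + 129) = (-1 - 29)*(1 + 129) = -30*130 = -3900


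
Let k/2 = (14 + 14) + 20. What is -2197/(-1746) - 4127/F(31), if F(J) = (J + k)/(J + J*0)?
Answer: -223098983/221742 ≈ -1006.1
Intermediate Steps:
k = 96 (k = 2*((14 + 14) + 20) = 2*(28 + 20) = 2*48 = 96)
F(J) = (96 + J)/J (F(J) = (J + 96)/(J + J*0) = (96 + J)/(J + 0) = (96 + J)/J)
-2197/(-1746) - 4127/F(31) = -2197/(-1746) - 4127*31/(96 + 31) = -2197*(-1/1746) - 4127/((1/31)*127) = 2197/1746 - 4127/127/31 = 2197/1746 - 4127*31/127 = 2197/1746 - 127937/127 = -223098983/221742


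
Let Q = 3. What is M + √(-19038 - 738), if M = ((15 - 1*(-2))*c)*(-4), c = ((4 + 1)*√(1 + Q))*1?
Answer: -680 + 8*I*√309 ≈ -680.0 + 140.63*I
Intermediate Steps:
c = 10 (c = ((4 + 1)*√(1 + 3))*1 = (5*√4)*1 = (5*2)*1 = 10*1 = 10)
M = -680 (M = ((15 - 1*(-2))*10)*(-4) = ((15 + 2)*10)*(-4) = (17*10)*(-4) = 170*(-4) = -680)
M + √(-19038 - 738) = -680 + √(-19038 - 738) = -680 + √(-19776) = -680 + 8*I*√309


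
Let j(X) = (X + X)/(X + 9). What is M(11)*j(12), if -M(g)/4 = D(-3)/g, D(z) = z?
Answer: 96/77 ≈ 1.2468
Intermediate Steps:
j(X) = 2*X/(9 + X) (j(X) = (2*X)/(9 + X) = 2*X/(9 + X))
M(g) = 12/g (M(g) = -(-12)/g = 12/g)
M(11)*j(12) = (12/11)*(2*12/(9 + 12)) = (12*(1/11))*(2*12/21) = 12*(2*12*(1/21))/11 = (12/11)*(8/7) = 96/77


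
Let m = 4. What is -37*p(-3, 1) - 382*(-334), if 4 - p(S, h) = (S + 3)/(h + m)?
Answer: 127440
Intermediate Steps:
p(S, h) = 4 - (3 + S)/(4 + h) (p(S, h) = 4 - (S + 3)/(h + 4) = 4 - (3 + S)/(4 + h))
-37*p(-3, 1) - 382*(-334) = -37*(13 - 1*(-3) + 4*1)/(4 + 1) - 382*(-334) = -37*(13 + 3 + 4)/5 + 127588 = -37*20/5 + 127588 = -37*4 + 127588 = -148 + 127588 = 127440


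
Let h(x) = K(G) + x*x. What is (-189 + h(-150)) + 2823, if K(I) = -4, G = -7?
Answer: 25130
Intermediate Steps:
h(x) = -4 + x² (h(x) = -4 + x*x = -4 + x²)
(-189 + h(-150)) + 2823 = (-189 + (-4 + (-150)²)) + 2823 = (-189 + (-4 + 22500)) + 2823 = (-189 + 22496) + 2823 = 22307 + 2823 = 25130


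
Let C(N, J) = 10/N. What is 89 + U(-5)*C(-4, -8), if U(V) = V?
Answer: 203/2 ≈ 101.50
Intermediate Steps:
89 + U(-5)*C(-4, -8) = 89 - 50/(-4) = 89 - 50*(-1)/4 = 89 - 5*(-5/2) = 89 + 25/2 = 203/2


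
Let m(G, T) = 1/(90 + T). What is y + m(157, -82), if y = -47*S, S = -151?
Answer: 56777/8 ≈ 7097.1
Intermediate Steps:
y = 7097 (y = -47*(-151) = 7097)
y + m(157, -82) = 7097 + 1/(90 - 82) = 7097 + 1/8 = 7097 + ⅛ = 56777/8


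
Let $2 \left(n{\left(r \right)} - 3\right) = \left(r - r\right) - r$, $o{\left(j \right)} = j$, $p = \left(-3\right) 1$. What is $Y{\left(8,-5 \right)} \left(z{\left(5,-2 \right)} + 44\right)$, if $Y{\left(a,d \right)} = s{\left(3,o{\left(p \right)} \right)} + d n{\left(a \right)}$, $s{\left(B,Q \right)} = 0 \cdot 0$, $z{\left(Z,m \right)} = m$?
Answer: $210$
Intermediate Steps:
$p = -3$
$s{\left(B,Q \right)} = 0$
$n{\left(r \right)} = 3 - \frac{r}{2}$ ($n{\left(r \right)} = 3 + \frac{\left(r - r\right) - r}{2} = 3 + \frac{0 - r}{2} = 3 + \frac{\left(-1\right) r}{2} = 3 - \frac{r}{2}$)
$Y{\left(a,d \right)} = d \left(3 - \frac{a}{2}\right)$ ($Y{\left(a,d \right)} = 0 + d \left(3 - \frac{a}{2}\right) = d \left(3 - \frac{a}{2}\right)$)
$Y{\left(8,-5 \right)} \left(z{\left(5,-2 \right)} + 44\right) = \frac{1}{2} \left(-5\right) \left(6 - 8\right) \left(-2 + 44\right) = \frac{1}{2} \left(-5\right) \left(6 - 8\right) 42 = \frac{1}{2} \left(-5\right) \left(-2\right) 42 = 5 \cdot 42 = 210$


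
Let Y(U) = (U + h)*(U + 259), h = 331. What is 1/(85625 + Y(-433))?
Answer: 1/103373 ≈ 9.6737e-6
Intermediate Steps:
Y(U) = (259 + U)*(331 + U) (Y(U) = (U + 331)*(U + 259) = (331 + U)*(259 + U) = (259 + U)*(331 + U))
1/(85625 + Y(-433)) = 1/(85625 + (85729 + (-433)² + 590*(-433))) = 1/(85625 + (85729 + 187489 - 255470)) = 1/(85625 + 17748) = 1/103373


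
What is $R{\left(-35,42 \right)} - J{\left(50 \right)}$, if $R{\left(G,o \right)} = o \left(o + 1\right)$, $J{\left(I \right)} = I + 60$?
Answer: $1696$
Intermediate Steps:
$J{\left(I \right)} = 60 + I$
$R{\left(G,o \right)} = o \left(1 + o\right)$
$R{\left(-35,42 \right)} - J{\left(50 \right)} = 42 \left(1 + 42\right) - \left(60 + 50\right) = 42 \cdot 43 - 110 = 1806 - 110 = 1696$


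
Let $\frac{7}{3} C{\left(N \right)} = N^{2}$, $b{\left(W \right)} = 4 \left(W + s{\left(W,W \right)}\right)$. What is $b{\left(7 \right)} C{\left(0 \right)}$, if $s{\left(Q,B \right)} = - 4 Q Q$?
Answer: $0$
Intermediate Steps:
$s{\left(Q,B \right)} = - 4 Q^{2}$
$b{\left(W \right)} = - 16 W^{2} + 4 W$ ($b{\left(W \right)} = 4 \left(W - 4 W^{2}\right) = - 16 W^{2} + 4 W$)
$C{\left(N \right)} = \frac{3 N^{2}}{7}$
$b{\left(7 \right)} C{\left(0 \right)} = 4 \cdot 7 \left(1 - 28\right) \frac{3 \cdot 0^{2}}{7} = 4 \cdot 7 \left(1 - 28\right) \frac{3}{7} \cdot 0 = 4 \cdot 7 \left(-27\right) 0 = \left(-756\right) 0 = 0$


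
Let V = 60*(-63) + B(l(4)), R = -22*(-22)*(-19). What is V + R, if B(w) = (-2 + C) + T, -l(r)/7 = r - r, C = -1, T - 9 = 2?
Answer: -12968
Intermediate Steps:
T = 11 (T = 9 + 2 = 11)
R = -9196 (R = 484*(-19) = -9196)
l(r) = 0 (l(r) = -7*(r - r) = -7*0 = 0)
B(w) = 8 (B(w) = (-2 - 1) + 11 = -3 + 11 = 8)
V = -3772 (V = 60*(-63) + 8 = -3780 + 8 = -3772)
V + R = -3772 - 9196 = -12968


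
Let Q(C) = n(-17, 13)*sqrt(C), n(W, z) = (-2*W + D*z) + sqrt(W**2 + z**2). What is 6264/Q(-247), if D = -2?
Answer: -3132*I*sqrt(113126)/48659 + 25056*I*sqrt(247)/48659 ≈ -13.556*I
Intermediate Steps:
n(W, z) = sqrt(W**2 + z**2) - 2*W - 2*z (n(W, z) = (-2*W - 2*z) + sqrt(W**2 + z**2) = sqrt(W**2 + z**2) - 2*W - 2*z)
Q(C) = sqrt(C)*(8 + sqrt(458)) (Q(C) = (sqrt((-17)**2 + 13**2) - 2*(-17) - 2*13)*sqrt(C) = (sqrt(289 + 169) + 34 - 26)*sqrt(C) = (sqrt(458) + 34 - 26)*sqrt(C) = (8 + sqrt(458))*sqrt(C) = sqrt(C)*(8 + sqrt(458)))
6264/Q(-247) = 6264/((sqrt(-247)*(8 + sqrt(458)))) = 6264/(((I*sqrt(247))*(8 + sqrt(458)))) = 6264/((I*sqrt(247)*(8 + sqrt(458)))) = 6264*(-I*sqrt(247)/(247*(8 + sqrt(458)))) = -6264*I*sqrt(247)/(247*(8 + sqrt(458)))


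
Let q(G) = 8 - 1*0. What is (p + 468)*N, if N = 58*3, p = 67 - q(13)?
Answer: 91698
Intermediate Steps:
q(G) = 8 (q(G) = 8 + 0 = 8)
p = 59 (p = 67 - 1*8 = 67 - 8 = 59)
N = 174
(p + 468)*N = (59 + 468)*174 = 527*174 = 91698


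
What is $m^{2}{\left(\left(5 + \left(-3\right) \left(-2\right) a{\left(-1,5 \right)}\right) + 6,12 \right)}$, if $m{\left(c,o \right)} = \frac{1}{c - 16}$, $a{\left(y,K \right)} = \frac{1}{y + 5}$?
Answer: $\frac{4}{49} \approx 0.081633$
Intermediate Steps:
$a{\left(y,K \right)} = \frac{1}{5 + y}$
$m{\left(c,o \right)} = \frac{1}{-16 + c}$
$m^{2}{\left(\left(5 + \left(-3\right) \left(-2\right) a{\left(-1,5 \right)}\right) + 6,12 \right)} = \left(\frac{1}{-16 + \left(\left(5 + \frac{\left(-3\right) \left(-2\right)}{5 - 1}\right) + 6\right)}\right)^{2} = \left(\frac{1}{-16 + \left(\left(5 + \frac{6}{4}\right) + 6\right)}\right)^{2} = \left(\frac{1}{-16 + \left(\left(5 + 6 \cdot \frac{1}{4}\right) + 6\right)}\right)^{2} = \left(\frac{1}{-16 + \left(\left(5 + \frac{3}{2}\right) + 6\right)}\right)^{2} = \left(\frac{1}{-16 + \left(\frac{13}{2} + 6\right)}\right)^{2} = \left(\frac{1}{-16 + \frac{25}{2}}\right)^{2} = \left(\frac{1}{- \frac{7}{2}}\right)^{2} = \left(- \frac{2}{7}\right)^{2} = \frac{4}{49}$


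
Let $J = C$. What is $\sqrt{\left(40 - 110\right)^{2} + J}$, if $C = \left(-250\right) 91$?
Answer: $5 i \sqrt{714} \approx 133.6 i$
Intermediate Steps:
$C = -22750$
$J = -22750$
$\sqrt{\left(40 - 110\right)^{2} + J} = \sqrt{\left(40 - 110\right)^{2} - 22750} = \sqrt{\left(-70\right)^{2} - 22750} = \sqrt{4900 - 22750} = \sqrt{-17850} = 5 i \sqrt{714}$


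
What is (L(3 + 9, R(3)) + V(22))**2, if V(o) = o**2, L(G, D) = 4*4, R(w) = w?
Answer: 250000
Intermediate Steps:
L(G, D) = 16
(L(3 + 9, R(3)) + V(22))**2 = (16 + 22**2)**2 = (16 + 484)**2 = 500**2 = 250000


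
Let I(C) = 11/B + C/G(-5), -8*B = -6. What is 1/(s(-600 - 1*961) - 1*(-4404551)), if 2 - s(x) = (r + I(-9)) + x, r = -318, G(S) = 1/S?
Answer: 3/13219117 ≈ 2.2694e-7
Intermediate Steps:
B = ¾ (B = -⅛*(-6) = ¾ ≈ 0.75000)
G(S) = 1/S
I(C) = 44/3 - 5*C (I(C) = 11/(¾) + C/(1/(-5)) = 11*(4/3) + C/(-⅕) = 44/3 + C*(-5) = 44/3 - 5*C)
s(x) = 781/3 - x (s(x) = 2 - ((-318 + (44/3 - 5*(-9))) + x) = 2 - ((-318 + (44/3 + 45)) + x) = 2 - ((-318 + 179/3) + x) = 2 - (-775/3 + x) = 2 + (775/3 - x) = 781/3 - x)
1/(s(-600 - 1*961) - 1*(-4404551)) = 1/((781/3 - (-600 - 1*961)) - 1*(-4404551)) = 1/((781/3 - (-600 - 961)) + 4404551) = 1/((781/3 - 1*(-1561)) + 4404551) = 1/((781/3 + 1561) + 4404551) = 1/(5464/3 + 4404551) = 1/(13219117/3) = 3/13219117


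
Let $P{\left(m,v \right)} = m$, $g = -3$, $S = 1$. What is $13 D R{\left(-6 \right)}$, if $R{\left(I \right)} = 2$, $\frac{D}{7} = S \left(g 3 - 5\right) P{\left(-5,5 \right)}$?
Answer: $12740$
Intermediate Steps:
$D = 490$ ($D = 7 \cdot 1 \left(\left(-3\right) 3 - 5\right) \left(-5\right) = 7 \cdot 1 \left(-9 - 5\right) \left(-5\right) = 7 \cdot 1 \left(-14\right) \left(-5\right) = 7 \left(\left(-14\right) \left(-5\right)\right) = 7 \cdot 70 = 490$)
$13 D R{\left(-6 \right)} = 13 \cdot 490 \cdot 2 = 6370 \cdot 2 = 12740$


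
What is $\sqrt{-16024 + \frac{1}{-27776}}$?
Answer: $\frac{195 i \sqrt{5079970}}{3472} \approx 126.59 i$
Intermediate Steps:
$\sqrt{-16024 + \frac{1}{-27776}} = \sqrt{-16024 - \frac{1}{27776}} = \sqrt{- \frac{445082625}{27776}} = \frac{195 i \sqrt{5079970}}{3472}$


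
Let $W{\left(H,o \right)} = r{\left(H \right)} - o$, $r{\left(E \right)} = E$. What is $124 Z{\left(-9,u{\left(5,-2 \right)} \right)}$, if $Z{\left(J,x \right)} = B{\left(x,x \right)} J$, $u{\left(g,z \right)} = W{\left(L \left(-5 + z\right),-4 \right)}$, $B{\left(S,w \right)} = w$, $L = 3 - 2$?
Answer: $3348$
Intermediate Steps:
$L = 1$ ($L = 3 - 2 = 1$)
$W{\left(H,o \right)} = H - o$
$u{\left(g,z \right)} = -1 + z$ ($u{\left(g,z \right)} = 1 \left(-5 + z\right) - -4 = \left(-5 + z\right) + 4 = -1 + z$)
$Z{\left(J,x \right)} = J x$ ($Z{\left(J,x \right)} = x J = J x$)
$124 Z{\left(-9,u{\left(5,-2 \right)} \right)} = 124 \left(- 9 \left(-1 - 2\right)\right) = 124 \left(\left(-9\right) \left(-3\right)\right) = 124 \cdot 27 = 3348$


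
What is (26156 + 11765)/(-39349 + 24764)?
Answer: -13/5 ≈ -2.6000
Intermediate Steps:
(26156 + 11765)/(-39349 + 24764) = 37921/(-14585) = 37921*(-1/14585) = -13/5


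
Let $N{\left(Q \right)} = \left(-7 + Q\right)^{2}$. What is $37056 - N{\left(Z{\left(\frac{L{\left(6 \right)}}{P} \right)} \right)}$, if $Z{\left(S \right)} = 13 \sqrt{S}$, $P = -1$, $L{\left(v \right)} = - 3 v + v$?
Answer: $34979 + 364 \sqrt{3} \approx 35609.0$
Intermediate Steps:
$L{\left(v \right)} = - 2 v$
$37056 - N{\left(Z{\left(\frac{L{\left(6 \right)}}{P} \right)} \right)} = 37056 - \left(-7 + 13 \sqrt{\frac{\left(-2\right) 6}{-1}}\right)^{2} = 37056 - \left(-7 + 13 \sqrt{\left(-12\right) \left(-1\right)}\right)^{2} = 37056 - \left(-7 + 13 \sqrt{12}\right)^{2} = 37056 - \left(-7 + 13 \cdot 2 \sqrt{3}\right)^{2} = 37056 - \left(-7 + 26 \sqrt{3}\right)^{2}$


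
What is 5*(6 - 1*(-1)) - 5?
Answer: 30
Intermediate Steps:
5*(6 - 1*(-1)) - 5 = 5*(6 + 1) - 5 = 5*7 - 5 = 35 - 5 = 30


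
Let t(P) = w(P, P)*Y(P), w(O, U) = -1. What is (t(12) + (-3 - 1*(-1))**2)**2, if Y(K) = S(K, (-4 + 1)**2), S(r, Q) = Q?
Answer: 25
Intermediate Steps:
Y(K) = 9 (Y(K) = (-4 + 1)**2 = (-3)**2 = 9)
t(P) = -9 (t(P) = -1*9 = -9)
(t(12) + (-3 - 1*(-1))**2)**2 = (-9 + (-3 - 1*(-1))**2)**2 = (-9 + (-3 + 1)**2)**2 = (-9 + (-2)**2)**2 = (-9 + 4)**2 = (-5)**2 = 25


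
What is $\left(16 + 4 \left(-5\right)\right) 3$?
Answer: $-12$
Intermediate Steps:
$\left(16 + 4 \left(-5\right)\right) 3 = \left(16 - 20\right) 3 = \left(-4\right) 3 = -12$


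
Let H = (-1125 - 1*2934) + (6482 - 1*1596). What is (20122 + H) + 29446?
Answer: 50395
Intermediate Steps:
H = 827 (H = (-1125 - 2934) + (6482 - 1596) = -4059 + 4886 = 827)
(20122 + H) + 29446 = (20122 + 827) + 29446 = 20949 + 29446 = 50395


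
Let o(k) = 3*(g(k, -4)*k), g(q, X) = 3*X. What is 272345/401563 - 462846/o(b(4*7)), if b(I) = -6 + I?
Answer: 31012920923/53006316 ≈ 585.08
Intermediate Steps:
o(k) = -36*k (o(k) = 3*((3*(-4))*k) = 3*(-12*k) = -36*k)
272345/401563 - 462846/o(b(4*7)) = 272345/401563 - 462846*(-1/(36*(-6 + 4*7))) = 272345*(1/401563) - 462846*(-1/(36*(-6 + 28))) = 272345/401563 - 462846/((-36*22)) = 272345/401563 - 462846/(-792) = 272345/401563 - 462846*(-1/792) = 272345/401563 + 77141/132 = 31012920923/53006316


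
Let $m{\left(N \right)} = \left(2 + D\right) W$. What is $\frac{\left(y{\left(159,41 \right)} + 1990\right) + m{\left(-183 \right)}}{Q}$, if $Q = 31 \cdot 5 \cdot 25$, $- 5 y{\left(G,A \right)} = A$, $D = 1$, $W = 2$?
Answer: $\frac{9939}{19375} \approx 0.51298$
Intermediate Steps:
$y{\left(G,A \right)} = - \frac{A}{5}$
$m{\left(N \right)} = 6$ ($m{\left(N \right)} = \left(2 + 1\right) 2 = 3 \cdot 2 = 6$)
$Q = 3875$ ($Q = 155 \cdot 25 = 3875$)
$\frac{\left(y{\left(159,41 \right)} + 1990\right) + m{\left(-183 \right)}}{Q} = \frac{\left(\left(- \frac{1}{5}\right) 41 + 1990\right) + 6}{3875} = \left(\left(- \frac{41}{5} + 1990\right) + 6\right) \frac{1}{3875} = \left(\frac{9909}{5} + 6\right) \frac{1}{3875} = \frac{9939}{5} \cdot \frac{1}{3875} = \frac{9939}{19375}$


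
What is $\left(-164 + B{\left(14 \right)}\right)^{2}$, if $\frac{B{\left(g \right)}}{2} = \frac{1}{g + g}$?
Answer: $\frac{5267025}{196} \approx 26873.0$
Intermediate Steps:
$B{\left(g \right)} = \frac{1}{g}$ ($B{\left(g \right)} = \frac{2}{g + g} = \frac{2}{2 g} = 2 \frac{1}{2 g} = \frac{1}{g}$)
$\left(-164 + B{\left(14 \right)}\right)^{2} = \left(-164 + \frac{1}{14}\right)^{2} = \left(- \frac{2295}{14}\right)^{2} = \frac{5267025}{196}$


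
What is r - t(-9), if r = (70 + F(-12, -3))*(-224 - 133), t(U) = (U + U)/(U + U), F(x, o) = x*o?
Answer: -37843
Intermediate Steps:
F(x, o) = o*x
t(U) = 1 (t(U) = (2*U)/((2*U)) = (2*U)*(1/(2*U)) = 1)
r = -37842 (r = (70 - 3*(-12))*(-224 - 133) = (70 + 36)*(-357) = 106*(-357) = -37842)
r - t(-9) = -37842 - 1*1 = -37842 - 1 = -37843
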